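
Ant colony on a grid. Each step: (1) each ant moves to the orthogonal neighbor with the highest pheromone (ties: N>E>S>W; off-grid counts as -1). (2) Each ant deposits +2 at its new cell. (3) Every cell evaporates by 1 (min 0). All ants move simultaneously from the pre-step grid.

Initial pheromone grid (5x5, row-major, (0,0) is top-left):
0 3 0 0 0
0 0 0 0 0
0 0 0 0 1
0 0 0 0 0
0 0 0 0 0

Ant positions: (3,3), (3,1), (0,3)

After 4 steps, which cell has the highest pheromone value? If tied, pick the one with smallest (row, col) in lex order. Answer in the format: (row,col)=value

Step 1: ant0:(3,3)->N->(2,3) | ant1:(3,1)->N->(2,1) | ant2:(0,3)->E->(0,4)
  grid max=2 at (0,1)
Step 2: ant0:(2,3)->N->(1,3) | ant1:(2,1)->N->(1,1) | ant2:(0,4)->S->(1,4)
  grid max=1 at (0,1)
Step 3: ant0:(1,3)->E->(1,4) | ant1:(1,1)->N->(0,1) | ant2:(1,4)->W->(1,3)
  grid max=2 at (0,1)
Step 4: ant0:(1,4)->W->(1,3) | ant1:(0,1)->E->(0,2) | ant2:(1,3)->E->(1,4)
  grid max=3 at (1,3)
Final grid:
  0 1 1 0 0
  0 0 0 3 3
  0 0 0 0 0
  0 0 0 0 0
  0 0 0 0 0
Max pheromone 3 at (1,3)

Answer: (1,3)=3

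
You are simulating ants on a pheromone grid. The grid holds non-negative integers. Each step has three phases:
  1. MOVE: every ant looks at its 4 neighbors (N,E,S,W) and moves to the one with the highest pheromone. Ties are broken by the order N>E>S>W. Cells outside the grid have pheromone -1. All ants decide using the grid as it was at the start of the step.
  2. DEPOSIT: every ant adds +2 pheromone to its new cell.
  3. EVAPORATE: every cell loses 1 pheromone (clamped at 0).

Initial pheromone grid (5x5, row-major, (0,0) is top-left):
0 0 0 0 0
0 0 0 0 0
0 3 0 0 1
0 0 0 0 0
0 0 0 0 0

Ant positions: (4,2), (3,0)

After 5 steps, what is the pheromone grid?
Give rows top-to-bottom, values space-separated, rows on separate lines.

After step 1: ants at (3,2),(2,0)
  0 0 0 0 0
  0 0 0 0 0
  1 2 0 0 0
  0 0 1 0 0
  0 0 0 0 0
After step 2: ants at (2,2),(2,1)
  0 0 0 0 0
  0 0 0 0 0
  0 3 1 0 0
  0 0 0 0 0
  0 0 0 0 0
After step 3: ants at (2,1),(2,2)
  0 0 0 0 0
  0 0 0 0 0
  0 4 2 0 0
  0 0 0 0 0
  0 0 0 0 0
After step 4: ants at (2,2),(2,1)
  0 0 0 0 0
  0 0 0 0 0
  0 5 3 0 0
  0 0 0 0 0
  0 0 0 0 0
After step 5: ants at (2,1),(2,2)
  0 0 0 0 0
  0 0 0 0 0
  0 6 4 0 0
  0 0 0 0 0
  0 0 0 0 0

0 0 0 0 0
0 0 0 0 0
0 6 4 0 0
0 0 0 0 0
0 0 0 0 0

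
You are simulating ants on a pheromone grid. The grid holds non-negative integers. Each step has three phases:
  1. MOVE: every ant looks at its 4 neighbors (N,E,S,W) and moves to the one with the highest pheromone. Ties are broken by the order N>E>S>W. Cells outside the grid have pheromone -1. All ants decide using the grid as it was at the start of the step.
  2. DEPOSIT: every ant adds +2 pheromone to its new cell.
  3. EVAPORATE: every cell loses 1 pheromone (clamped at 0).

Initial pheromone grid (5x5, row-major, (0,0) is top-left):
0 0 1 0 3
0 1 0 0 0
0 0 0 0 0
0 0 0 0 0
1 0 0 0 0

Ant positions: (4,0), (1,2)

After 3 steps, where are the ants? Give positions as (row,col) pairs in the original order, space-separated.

Step 1: ant0:(4,0)->N->(3,0) | ant1:(1,2)->N->(0,2)
  grid max=2 at (0,2)
Step 2: ant0:(3,0)->N->(2,0) | ant1:(0,2)->E->(0,3)
  grid max=1 at (0,2)
Step 3: ant0:(2,0)->N->(1,0) | ant1:(0,3)->E->(0,4)
  grid max=2 at (0,4)

(1,0) (0,4)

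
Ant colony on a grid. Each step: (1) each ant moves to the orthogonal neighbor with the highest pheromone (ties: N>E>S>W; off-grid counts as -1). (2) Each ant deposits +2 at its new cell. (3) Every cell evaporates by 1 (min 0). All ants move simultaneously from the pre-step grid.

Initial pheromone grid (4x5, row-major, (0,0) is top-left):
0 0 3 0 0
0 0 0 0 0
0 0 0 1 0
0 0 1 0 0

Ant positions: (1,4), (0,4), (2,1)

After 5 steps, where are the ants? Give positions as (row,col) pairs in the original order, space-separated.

Step 1: ant0:(1,4)->N->(0,4) | ant1:(0,4)->S->(1,4) | ant2:(2,1)->N->(1,1)
  grid max=2 at (0,2)
Step 2: ant0:(0,4)->S->(1,4) | ant1:(1,4)->N->(0,4) | ant2:(1,1)->N->(0,1)
  grid max=2 at (0,4)
Step 3: ant0:(1,4)->N->(0,4) | ant1:(0,4)->S->(1,4) | ant2:(0,1)->E->(0,2)
  grid max=3 at (0,4)
Step 4: ant0:(0,4)->S->(1,4) | ant1:(1,4)->N->(0,4) | ant2:(0,2)->E->(0,3)
  grid max=4 at (0,4)
Step 5: ant0:(1,4)->N->(0,4) | ant1:(0,4)->S->(1,4) | ant2:(0,3)->E->(0,4)
  grid max=7 at (0,4)

(0,4) (1,4) (0,4)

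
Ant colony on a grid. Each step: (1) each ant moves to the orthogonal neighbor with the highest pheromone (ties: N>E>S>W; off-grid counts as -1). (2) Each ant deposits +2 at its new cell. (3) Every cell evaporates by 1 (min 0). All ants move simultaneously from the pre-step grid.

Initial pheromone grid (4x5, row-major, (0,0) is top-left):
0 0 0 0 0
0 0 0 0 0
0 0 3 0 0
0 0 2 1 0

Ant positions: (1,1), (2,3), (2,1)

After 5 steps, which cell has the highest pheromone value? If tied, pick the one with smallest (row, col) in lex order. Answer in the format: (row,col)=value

Answer: (2,2)=10

Derivation:
Step 1: ant0:(1,1)->N->(0,1) | ant1:(2,3)->W->(2,2) | ant2:(2,1)->E->(2,2)
  grid max=6 at (2,2)
Step 2: ant0:(0,1)->E->(0,2) | ant1:(2,2)->S->(3,2) | ant2:(2,2)->S->(3,2)
  grid max=5 at (2,2)
Step 3: ant0:(0,2)->E->(0,3) | ant1:(3,2)->N->(2,2) | ant2:(3,2)->N->(2,2)
  grid max=8 at (2,2)
Step 4: ant0:(0,3)->E->(0,4) | ant1:(2,2)->S->(3,2) | ant2:(2,2)->S->(3,2)
  grid max=7 at (2,2)
Step 5: ant0:(0,4)->S->(1,4) | ant1:(3,2)->N->(2,2) | ant2:(3,2)->N->(2,2)
  grid max=10 at (2,2)
Final grid:
  0 0 0 0 0
  0 0 0 0 1
  0 0 10 0 0
  0 0 5 0 0
Max pheromone 10 at (2,2)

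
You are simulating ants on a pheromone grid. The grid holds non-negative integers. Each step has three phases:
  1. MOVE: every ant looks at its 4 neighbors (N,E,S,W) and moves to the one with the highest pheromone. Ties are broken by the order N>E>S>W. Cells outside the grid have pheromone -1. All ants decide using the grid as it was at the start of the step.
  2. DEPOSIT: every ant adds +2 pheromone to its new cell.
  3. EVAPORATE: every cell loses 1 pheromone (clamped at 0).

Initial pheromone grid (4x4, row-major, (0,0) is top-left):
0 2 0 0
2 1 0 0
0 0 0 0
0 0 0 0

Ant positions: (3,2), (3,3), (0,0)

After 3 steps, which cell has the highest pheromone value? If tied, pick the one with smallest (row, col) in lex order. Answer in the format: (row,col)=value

Answer: (0,1)=3

Derivation:
Step 1: ant0:(3,2)->N->(2,2) | ant1:(3,3)->N->(2,3) | ant2:(0,0)->E->(0,1)
  grid max=3 at (0,1)
Step 2: ant0:(2,2)->E->(2,3) | ant1:(2,3)->W->(2,2) | ant2:(0,1)->E->(0,2)
  grid max=2 at (0,1)
Step 3: ant0:(2,3)->W->(2,2) | ant1:(2,2)->E->(2,3) | ant2:(0,2)->W->(0,1)
  grid max=3 at (0,1)
Final grid:
  0 3 0 0
  0 0 0 0
  0 0 3 3
  0 0 0 0
Max pheromone 3 at (0,1)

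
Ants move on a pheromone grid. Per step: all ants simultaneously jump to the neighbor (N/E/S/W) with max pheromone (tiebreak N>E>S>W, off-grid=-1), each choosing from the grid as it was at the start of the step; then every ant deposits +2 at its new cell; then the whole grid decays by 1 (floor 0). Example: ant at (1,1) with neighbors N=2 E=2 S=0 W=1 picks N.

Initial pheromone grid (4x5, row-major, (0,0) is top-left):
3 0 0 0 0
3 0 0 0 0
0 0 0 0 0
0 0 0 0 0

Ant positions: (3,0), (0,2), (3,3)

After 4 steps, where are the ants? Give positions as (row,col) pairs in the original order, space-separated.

Step 1: ant0:(3,0)->N->(2,0) | ant1:(0,2)->E->(0,3) | ant2:(3,3)->N->(2,3)
  grid max=2 at (0,0)
Step 2: ant0:(2,0)->N->(1,0) | ant1:(0,3)->E->(0,4) | ant2:(2,3)->N->(1,3)
  grid max=3 at (1,0)
Step 3: ant0:(1,0)->N->(0,0) | ant1:(0,4)->S->(1,4) | ant2:(1,3)->N->(0,3)
  grid max=2 at (0,0)
Step 4: ant0:(0,0)->S->(1,0) | ant1:(1,4)->N->(0,4) | ant2:(0,3)->E->(0,4)
  grid max=3 at (0,4)

(1,0) (0,4) (0,4)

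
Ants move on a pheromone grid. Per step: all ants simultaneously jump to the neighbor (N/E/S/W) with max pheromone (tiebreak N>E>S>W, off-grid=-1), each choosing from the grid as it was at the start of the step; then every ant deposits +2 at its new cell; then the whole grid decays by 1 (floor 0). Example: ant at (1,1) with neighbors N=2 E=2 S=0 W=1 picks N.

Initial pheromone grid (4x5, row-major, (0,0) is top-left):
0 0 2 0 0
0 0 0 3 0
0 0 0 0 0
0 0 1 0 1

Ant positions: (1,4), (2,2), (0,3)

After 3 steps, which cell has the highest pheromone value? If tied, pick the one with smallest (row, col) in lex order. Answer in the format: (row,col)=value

Answer: (1,3)=8

Derivation:
Step 1: ant0:(1,4)->W->(1,3) | ant1:(2,2)->S->(3,2) | ant2:(0,3)->S->(1,3)
  grid max=6 at (1,3)
Step 2: ant0:(1,3)->N->(0,3) | ant1:(3,2)->N->(2,2) | ant2:(1,3)->N->(0,3)
  grid max=5 at (1,3)
Step 3: ant0:(0,3)->S->(1,3) | ant1:(2,2)->S->(3,2) | ant2:(0,3)->S->(1,3)
  grid max=8 at (1,3)
Final grid:
  0 0 0 2 0
  0 0 0 8 0
  0 0 0 0 0
  0 0 2 0 0
Max pheromone 8 at (1,3)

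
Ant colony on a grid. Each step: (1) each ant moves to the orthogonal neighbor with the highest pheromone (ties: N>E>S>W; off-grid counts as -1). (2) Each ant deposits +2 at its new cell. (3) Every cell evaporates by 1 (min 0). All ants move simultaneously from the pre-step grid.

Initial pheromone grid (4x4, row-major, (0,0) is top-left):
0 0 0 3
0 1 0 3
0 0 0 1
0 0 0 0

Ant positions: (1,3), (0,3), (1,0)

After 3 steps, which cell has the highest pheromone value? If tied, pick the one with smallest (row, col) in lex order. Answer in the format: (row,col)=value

Answer: (0,3)=6

Derivation:
Step 1: ant0:(1,3)->N->(0,3) | ant1:(0,3)->S->(1,3) | ant2:(1,0)->E->(1,1)
  grid max=4 at (0,3)
Step 2: ant0:(0,3)->S->(1,3) | ant1:(1,3)->N->(0,3) | ant2:(1,1)->N->(0,1)
  grid max=5 at (0,3)
Step 3: ant0:(1,3)->N->(0,3) | ant1:(0,3)->S->(1,3) | ant2:(0,1)->S->(1,1)
  grid max=6 at (0,3)
Final grid:
  0 0 0 6
  0 2 0 6
  0 0 0 0
  0 0 0 0
Max pheromone 6 at (0,3)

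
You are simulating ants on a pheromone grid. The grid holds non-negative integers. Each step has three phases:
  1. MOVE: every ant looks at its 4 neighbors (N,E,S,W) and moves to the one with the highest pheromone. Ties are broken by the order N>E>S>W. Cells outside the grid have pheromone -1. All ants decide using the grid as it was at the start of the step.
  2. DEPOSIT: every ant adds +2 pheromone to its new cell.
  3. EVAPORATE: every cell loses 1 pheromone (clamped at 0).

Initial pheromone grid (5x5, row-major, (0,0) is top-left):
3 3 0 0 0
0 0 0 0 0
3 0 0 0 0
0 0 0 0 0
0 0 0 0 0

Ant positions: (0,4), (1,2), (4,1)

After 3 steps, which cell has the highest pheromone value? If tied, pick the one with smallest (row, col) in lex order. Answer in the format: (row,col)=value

Answer: (0,0)=2

Derivation:
Step 1: ant0:(0,4)->S->(1,4) | ant1:(1,2)->N->(0,2) | ant2:(4,1)->N->(3,1)
  grid max=2 at (0,0)
Step 2: ant0:(1,4)->N->(0,4) | ant1:(0,2)->W->(0,1) | ant2:(3,1)->N->(2,1)
  grid max=3 at (0,1)
Step 3: ant0:(0,4)->S->(1,4) | ant1:(0,1)->W->(0,0) | ant2:(2,1)->W->(2,0)
  grid max=2 at (0,0)
Final grid:
  2 2 0 0 0
  0 0 0 0 1
  2 0 0 0 0
  0 0 0 0 0
  0 0 0 0 0
Max pheromone 2 at (0,0)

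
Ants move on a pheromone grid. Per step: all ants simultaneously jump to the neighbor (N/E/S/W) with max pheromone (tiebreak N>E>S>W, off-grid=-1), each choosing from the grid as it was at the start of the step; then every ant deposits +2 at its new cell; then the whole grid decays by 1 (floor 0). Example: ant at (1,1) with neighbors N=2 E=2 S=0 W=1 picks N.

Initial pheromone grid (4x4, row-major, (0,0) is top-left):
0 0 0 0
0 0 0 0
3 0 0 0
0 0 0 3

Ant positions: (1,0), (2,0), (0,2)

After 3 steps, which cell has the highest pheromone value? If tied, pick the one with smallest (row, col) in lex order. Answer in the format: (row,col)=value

Answer: (2,0)=6

Derivation:
Step 1: ant0:(1,0)->S->(2,0) | ant1:(2,0)->N->(1,0) | ant2:(0,2)->E->(0,3)
  grid max=4 at (2,0)
Step 2: ant0:(2,0)->N->(1,0) | ant1:(1,0)->S->(2,0) | ant2:(0,3)->S->(1,3)
  grid max=5 at (2,0)
Step 3: ant0:(1,0)->S->(2,0) | ant1:(2,0)->N->(1,0) | ant2:(1,3)->N->(0,3)
  grid max=6 at (2,0)
Final grid:
  0 0 0 1
  3 0 0 0
  6 0 0 0
  0 0 0 0
Max pheromone 6 at (2,0)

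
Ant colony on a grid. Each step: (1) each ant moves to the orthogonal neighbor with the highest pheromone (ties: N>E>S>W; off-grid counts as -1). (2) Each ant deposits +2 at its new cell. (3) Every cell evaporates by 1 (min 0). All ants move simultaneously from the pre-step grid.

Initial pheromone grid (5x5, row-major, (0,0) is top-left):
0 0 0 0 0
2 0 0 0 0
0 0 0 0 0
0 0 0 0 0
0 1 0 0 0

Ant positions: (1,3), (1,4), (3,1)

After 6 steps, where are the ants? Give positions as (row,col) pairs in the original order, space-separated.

Step 1: ant0:(1,3)->N->(0,3) | ant1:(1,4)->N->(0,4) | ant2:(3,1)->S->(4,1)
  grid max=2 at (4,1)
Step 2: ant0:(0,3)->E->(0,4) | ant1:(0,4)->W->(0,3) | ant2:(4,1)->N->(3,1)
  grid max=2 at (0,3)
Step 3: ant0:(0,4)->W->(0,3) | ant1:(0,3)->E->(0,4) | ant2:(3,1)->S->(4,1)
  grid max=3 at (0,3)
Step 4: ant0:(0,3)->E->(0,4) | ant1:(0,4)->W->(0,3) | ant2:(4,1)->N->(3,1)
  grid max=4 at (0,3)
Step 5: ant0:(0,4)->W->(0,3) | ant1:(0,3)->E->(0,4) | ant2:(3,1)->S->(4,1)
  grid max=5 at (0,3)
Step 6: ant0:(0,3)->E->(0,4) | ant1:(0,4)->W->(0,3) | ant2:(4,1)->N->(3,1)
  grid max=6 at (0,3)

(0,4) (0,3) (3,1)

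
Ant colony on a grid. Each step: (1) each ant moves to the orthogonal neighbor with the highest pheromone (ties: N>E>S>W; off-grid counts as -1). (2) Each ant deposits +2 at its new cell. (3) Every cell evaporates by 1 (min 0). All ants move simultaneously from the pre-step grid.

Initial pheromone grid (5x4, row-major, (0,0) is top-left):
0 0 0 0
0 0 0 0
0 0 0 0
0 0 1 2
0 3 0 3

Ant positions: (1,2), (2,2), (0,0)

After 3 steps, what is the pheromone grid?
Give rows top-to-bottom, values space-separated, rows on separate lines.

After step 1: ants at (0,2),(3,2),(0,1)
  0 1 1 0
  0 0 0 0
  0 0 0 0
  0 0 2 1
  0 2 0 2
After step 2: ants at (0,1),(3,3),(0,2)
  0 2 2 0
  0 0 0 0
  0 0 0 0
  0 0 1 2
  0 1 0 1
After step 3: ants at (0,2),(4,3),(0,1)
  0 3 3 0
  0 0 0 0
  0 0 0 0
  0 0 0 1
  0 0 0 2

0 3 3 0
0 0 0 0
0 0 0 0
0 0 0 1
0 0 0 2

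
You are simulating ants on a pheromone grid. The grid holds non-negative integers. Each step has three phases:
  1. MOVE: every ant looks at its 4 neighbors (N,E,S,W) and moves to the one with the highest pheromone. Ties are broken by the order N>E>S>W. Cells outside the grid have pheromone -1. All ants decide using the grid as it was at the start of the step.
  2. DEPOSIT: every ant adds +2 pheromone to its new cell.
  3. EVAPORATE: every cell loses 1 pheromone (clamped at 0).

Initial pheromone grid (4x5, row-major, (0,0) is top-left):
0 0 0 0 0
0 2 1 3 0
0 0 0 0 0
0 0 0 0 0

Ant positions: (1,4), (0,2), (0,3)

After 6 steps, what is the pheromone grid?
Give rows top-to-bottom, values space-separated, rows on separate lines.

After step 1: ants at (1,3),(1,2),(1,3)
  0 0 0 0 0
  0 1 2 6 0
  0 0 0 0 0
  0 0 0 0 0
After step 2: ants at (1,2),(1,3),(1,2)
  0 0 0 0 0
  0 0 5 7 0
  0 0 0 0 0
  0 0 0 0 0
After step 3: ants at (1,3),(1,2),(1,3)
  0 0 0 0 0
  0 0 6 10 0
  0 0 0 0 0
  0 0 0 0 0
After step 4: ants at (1,2),(1,3),(1,2)
  0 0 0 0 0
  0 0 9 11 0
  0 0 0 0 0
  0 0 0 0 0
After step 5: ants at (1,3),(1,2),(1,3)
  0 0 0 0 0
  0 0 10 14 0
  0 0 0 0 0
  0 0 0 0 0
After step 6: ants at (1,2),(1,3),(1,2)
  0 0 0 0 0
  0 0 13 15 0
  0 0 0 0 0
  0 0 0 0 0

0 0 0 0 0
0 0 13 15 0
0 0 0 0 0
0 0 0 0 0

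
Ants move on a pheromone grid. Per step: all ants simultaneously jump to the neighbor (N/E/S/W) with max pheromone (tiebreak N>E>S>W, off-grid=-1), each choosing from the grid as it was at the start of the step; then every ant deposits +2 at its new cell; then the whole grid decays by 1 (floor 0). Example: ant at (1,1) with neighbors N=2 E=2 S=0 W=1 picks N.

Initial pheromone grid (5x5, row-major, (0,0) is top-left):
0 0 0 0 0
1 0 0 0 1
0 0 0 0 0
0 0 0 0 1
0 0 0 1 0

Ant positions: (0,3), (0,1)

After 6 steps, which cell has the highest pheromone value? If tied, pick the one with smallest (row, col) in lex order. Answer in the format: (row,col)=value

Step 1: ant0:(0,3)->E->(0,4) | ant1:(0,1)->E->(0,2)
  grid max=1 at (0,2)
Step 2: ant0:(0,4)->S->(1,4) | ant1:(0,2)->E->(0,3)
  grid max=1 at (0,3)
Step 3: ant0:(1,4)->N->(0,4) | ant1:(0,3)->E->(0,4)
  grid max=3 at (0,4)
Step 4: ant0:(0,4)->S->(1,4) | ant1:(0,4)->S->(1,4)
  grid max=3 at (1,4)
Step 5: ant0:(1,4)->N->(0,4) | ant1:(1,4)->N->(0,4)
  grid max=5 at (0,4)
Step 6: ant0:(0,4)->S->(1,4) | ant1:(0,4)->S->(1,4)
  grid max=5 at (1,4)
Final grid:
  0 0 0 0 4
  0 0 0 0 5
  0 0 0 0 0
  0 0 0 0 0
  0 0 0 0 0
Max pheromone 5 at (1,4)

Answer: (1,4)=5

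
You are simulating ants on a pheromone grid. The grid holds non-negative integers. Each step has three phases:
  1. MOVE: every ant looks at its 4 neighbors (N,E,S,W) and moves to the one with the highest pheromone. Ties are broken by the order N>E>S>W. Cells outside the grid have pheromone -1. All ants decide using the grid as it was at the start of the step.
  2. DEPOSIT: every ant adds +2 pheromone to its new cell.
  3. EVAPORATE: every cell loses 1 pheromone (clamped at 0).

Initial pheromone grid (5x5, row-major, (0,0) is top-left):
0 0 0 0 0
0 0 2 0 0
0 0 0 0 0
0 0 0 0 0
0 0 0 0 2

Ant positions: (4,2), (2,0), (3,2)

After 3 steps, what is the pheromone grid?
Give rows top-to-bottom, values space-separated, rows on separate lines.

After step 1: ants at (3,2),(1,0),(2,2)
  0 0 0 0 0
  1 0 1 0 0
  0 0 1 0 0
  0 0 1 0 0
  0 0 0 0 1
After step 2: ants at (2,2),(0,0),(1,2)
  1 0 0 0 0
  0 0 2 0 0
  0 0 2 0 0
  0 0 0 0 0
  0 0 0 0 0
After step 3: ants at (1,2),(0,1),(2,2)
  0 1 0 0 0
  0 0 3 0 0
  0 0 3 0 0
  0 0 0 0 0
  0 0 0 0 0

0 1 0 0 0
0 0 3 0 0
0 0 3 0 0
0 0 0 0 0
0 0 0 0 0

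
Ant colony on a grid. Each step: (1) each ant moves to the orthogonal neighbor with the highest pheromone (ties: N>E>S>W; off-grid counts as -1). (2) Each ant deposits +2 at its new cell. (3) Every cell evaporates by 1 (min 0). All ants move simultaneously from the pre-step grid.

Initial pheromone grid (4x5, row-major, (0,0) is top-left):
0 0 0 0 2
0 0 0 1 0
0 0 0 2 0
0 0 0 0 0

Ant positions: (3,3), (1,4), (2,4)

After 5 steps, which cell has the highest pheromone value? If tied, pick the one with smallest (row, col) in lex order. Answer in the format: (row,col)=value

Step 1: ant0:(3,3)->N->(2,3) | ant1:(1,4)->N->(0,4) | ant2:(2,4)->W->(2,3)
  grid max=5 at (2,3)
Step 2: ant0:(2,3)->N->(1,3) | ant1:(0,4)->S->(1,4) | ant2:(2,3)->N->(1,3)
  grid max=4 at (2,3)
Step 3: ant0:(1,3)->S->(2,3) | ant1:(1,4)->W->(1,3) | ant2:(1,3)->S->(2,3)
  grid max=7 at (2,3)
Step 4: ant0:(2,3)->N->(1,3) | ant1:(1,3)->S->(2,3) | ant2:(2,3)->N->(1,3)
  grid max=8 at (2,3)
Step 5: ant0:(1,3)->S->(2,3) | ant1:(2,3)->N->(1,3) | ant2:(1,3)->S->(2,3)
  grid max=11 at (2,3)
Final grid:
  0 0 0 0 0
  0 0 0 8 0
  0 0 0 11 0
  0 0 0 0 0
Max pheromone 11 at (2,3)

Answer: (2,3)=11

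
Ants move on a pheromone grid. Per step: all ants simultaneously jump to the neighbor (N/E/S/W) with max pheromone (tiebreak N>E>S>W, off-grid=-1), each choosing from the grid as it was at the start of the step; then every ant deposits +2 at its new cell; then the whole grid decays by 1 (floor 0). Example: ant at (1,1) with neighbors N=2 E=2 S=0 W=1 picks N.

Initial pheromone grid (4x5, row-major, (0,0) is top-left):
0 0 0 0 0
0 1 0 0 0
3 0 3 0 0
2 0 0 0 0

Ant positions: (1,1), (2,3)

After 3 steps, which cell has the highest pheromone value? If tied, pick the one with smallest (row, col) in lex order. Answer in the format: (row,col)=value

Answer: (2,2)=4

Derivation:
Step 1: ant0:(1,1)->N->(0,1) | ant1:(2,3)->W->(2,2)
  grid max=4 at (2,2)
Step 2: ant0:(0,1)->E->(0,2) | ant1:(2,2)->N->(1,2)
  grid max=3 at (2,2)
Step 3: ant0:(0,2)->S->(1,2) | ant1:(1,2)->S->(2,2)
  grid max=4 at (2,2)
Final grid:
  0 0 0 0 0
  0 0 2 0 0
  0 0 4 0 0
  0 0 0 0 0
Max pheromone 4 at (2,2)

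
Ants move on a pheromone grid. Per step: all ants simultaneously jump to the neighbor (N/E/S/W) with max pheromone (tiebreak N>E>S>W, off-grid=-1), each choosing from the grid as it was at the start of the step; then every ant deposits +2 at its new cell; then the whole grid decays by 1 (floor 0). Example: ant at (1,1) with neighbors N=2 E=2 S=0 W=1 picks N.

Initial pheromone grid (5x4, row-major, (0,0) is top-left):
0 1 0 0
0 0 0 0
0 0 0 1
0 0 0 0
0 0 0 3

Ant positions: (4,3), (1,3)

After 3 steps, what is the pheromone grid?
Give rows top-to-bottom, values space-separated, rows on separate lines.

After step 1: ants at (3,3),(2,3)
  0 0 0 0
  0 0 0 0
  0 0 0 2
  0 0 0 1
  0 0 0 2
After step 2: ants at (2,3),(3,3)
  0 0 0 0
  0 0 0 0
  0 0 0 3
  0 0 0 2
  0 0 0 1
After step 3: ants at (3,3),(2,3)
  0 0 0 0
  0 0 0 0
  0 0 0 4
  0 0 0 3
  0 0 0 0

0 0 0 0
0 0 0 0
0 0 0 4
0 0 0 3
0 0 0 0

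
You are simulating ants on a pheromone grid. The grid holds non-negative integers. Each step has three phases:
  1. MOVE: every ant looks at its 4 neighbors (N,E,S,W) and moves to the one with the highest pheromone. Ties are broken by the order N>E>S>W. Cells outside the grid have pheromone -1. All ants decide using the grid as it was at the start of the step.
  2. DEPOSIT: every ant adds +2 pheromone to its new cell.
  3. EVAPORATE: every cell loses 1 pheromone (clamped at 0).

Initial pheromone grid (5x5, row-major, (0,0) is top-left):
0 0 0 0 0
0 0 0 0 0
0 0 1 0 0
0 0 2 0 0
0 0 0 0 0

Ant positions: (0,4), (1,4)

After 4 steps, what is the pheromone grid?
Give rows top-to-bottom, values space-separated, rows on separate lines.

After step 1: ants at (1,4),(0,4)
  0 0 0 0 1
  0 0 0 0 1
  0 0 0 0 0
  0 0 1 0 0
  0 0 0 0 0
After step 2: ants at (0,4),(1,4)
  0 0 0 0 2
  0 0 0 0 2
  0 0 0 0 0
  0 0 0 0 0
  0 0 0 0 0
After step 3: ants at (1,4),(0,4)
  0 0 0 0 3
  0 0 0 0 3
  0 0 0 0 0
  0 0 0 0 0
  0 0 0 0 0
After step 4: ants at (0,4),(1,4)
  0 0 0 0 4
  0 0 0 0 4
  0 0 0 0 0
  0 0 0 0 0
  0 0 0 0 0

0 0 0 0 4
0 0 0 0 4
0 0 0 0 0
0 0 0 0 0
0 0 0 0 0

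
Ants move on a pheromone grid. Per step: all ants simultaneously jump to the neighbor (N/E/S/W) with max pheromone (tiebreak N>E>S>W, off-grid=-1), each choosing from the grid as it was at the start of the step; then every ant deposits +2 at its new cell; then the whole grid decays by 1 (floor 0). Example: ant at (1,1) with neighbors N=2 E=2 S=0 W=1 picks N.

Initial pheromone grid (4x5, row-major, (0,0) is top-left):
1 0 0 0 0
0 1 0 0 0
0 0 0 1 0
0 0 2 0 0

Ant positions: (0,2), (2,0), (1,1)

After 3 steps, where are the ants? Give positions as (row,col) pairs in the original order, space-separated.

Step 1: ant0:(0,2)->E->(0,3) | ant1:(2,0)->N->(1,0) | ant2:(1,1)->N->(0,1)
  grid max=1 at (0,1)
Step 2: ant0:(0,3)->E->(0,4) | ant1:(1,0)->N->(0,0) | ant2:(0,1)->E->(0,2)
  grid max=1 at (0,0)
Step 3: ant0:(0,4)->S->(1,4) | ant1:(0,0)->E->(0,1) | ant2:(0,2)->E->(0,3)
  grid max=1 at (0,1)

(1,4) (0,1) (0,3)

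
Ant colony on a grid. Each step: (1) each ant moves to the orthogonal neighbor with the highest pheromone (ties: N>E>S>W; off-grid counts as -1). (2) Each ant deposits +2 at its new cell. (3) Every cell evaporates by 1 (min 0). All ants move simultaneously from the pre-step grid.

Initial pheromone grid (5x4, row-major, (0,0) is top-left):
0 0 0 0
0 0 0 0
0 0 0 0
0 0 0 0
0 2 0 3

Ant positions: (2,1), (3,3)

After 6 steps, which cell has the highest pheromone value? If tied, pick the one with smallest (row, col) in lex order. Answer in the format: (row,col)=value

Step 1: ant0:(2,1)->N->(1,1) | ant1:(3,3)->S->(4,3)
  grid max=4 at (4,3)
Step 2: ant0:(1,1)->N->(0,1) | ant1:(4,3)->N->(3,3)
  grid max=3 at (4,3)
Step 3: ant0:(0,1)->E->(0,2) | ant1:(3,3)->S->(4,3)
  grid max=4 at (4,3)
Step 4: ant0:(0,2)->E->(0,3) | ant1:(4,3)->N->(3,3)
  grid max=3 at (4,3)
Step 5: ant0:(0,3)->S->(1,3) | ant1:(3,3)->S->(4,3)
  grid max=4 at (4,3)
Step 6: ant0:(1,3)->N->(0,3) | ant1:(4,3)->N->(3,3)
  grid max=3 at (4,3)
Final grid:
  0 0 0 1
  0 0 0 0
  0 0 0 0
  0 0 0 1
  0 0 0 3
Max pheromone 3 at (4,3)

Answer: (4,3)=3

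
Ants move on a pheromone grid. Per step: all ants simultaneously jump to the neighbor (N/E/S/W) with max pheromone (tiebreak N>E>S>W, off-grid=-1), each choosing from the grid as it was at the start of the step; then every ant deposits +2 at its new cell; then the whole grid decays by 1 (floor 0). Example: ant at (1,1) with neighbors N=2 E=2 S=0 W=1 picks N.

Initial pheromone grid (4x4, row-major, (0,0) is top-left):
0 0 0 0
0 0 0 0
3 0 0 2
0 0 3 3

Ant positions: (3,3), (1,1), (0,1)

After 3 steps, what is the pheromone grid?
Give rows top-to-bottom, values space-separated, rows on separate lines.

After step 1: ants at (3,2),(0,1),(0,2)
  0 1 1 0
  0 0 0 0
  2 0 0 1
  0 0 4 2
After step 2: ants at (3,3),(0,2),(0,1)
  0 2 2 0
  0 0 0 0
  1 0 0 0
  0 0 3 3
After step 3: ants at (3,2),(0,1),(0,2)
  0 3 3 0
  0 0 0 0
  0 0 0 0
  0 0 4 2

0 3 3 0
0 0 0 0
0 0 0 0
0 0 4 2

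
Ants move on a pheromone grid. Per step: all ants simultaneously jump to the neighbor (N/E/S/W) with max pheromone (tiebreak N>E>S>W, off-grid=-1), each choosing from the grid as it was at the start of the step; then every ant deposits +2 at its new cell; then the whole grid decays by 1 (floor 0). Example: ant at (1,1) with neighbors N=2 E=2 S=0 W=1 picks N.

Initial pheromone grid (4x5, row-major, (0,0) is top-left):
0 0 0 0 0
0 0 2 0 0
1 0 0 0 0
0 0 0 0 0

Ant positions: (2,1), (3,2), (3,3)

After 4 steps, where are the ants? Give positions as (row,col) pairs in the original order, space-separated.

Step 1: ant0:(2,1)->W->(2,0) | ant1:(3,2)->N->(2,2) | ant2:(3,3)->N->(2,3)
  grid max=2 at (2,0)
Step 2: ant0:(2,0)->N->(1,0) | ant1:(2,2)->N->(1,2) | ant2:(2,3)->W->(2,2)
  grid max=2 at (1,2)
Step 3: ant0:(1,0)->S->(2,0) | ant1:(1,2)->S->(2,2) | ant2:(2,2)->N->(1,2)
  grid max=3 at (1,2)
Step 4: ant0:(2,0)->N->(1,0) | ant1:(2,2)->N->(1,2) | ant2:(1,2)->S->(2,2)
  grid max=4 at (1,2)

(1,0) (1,2) (2,2)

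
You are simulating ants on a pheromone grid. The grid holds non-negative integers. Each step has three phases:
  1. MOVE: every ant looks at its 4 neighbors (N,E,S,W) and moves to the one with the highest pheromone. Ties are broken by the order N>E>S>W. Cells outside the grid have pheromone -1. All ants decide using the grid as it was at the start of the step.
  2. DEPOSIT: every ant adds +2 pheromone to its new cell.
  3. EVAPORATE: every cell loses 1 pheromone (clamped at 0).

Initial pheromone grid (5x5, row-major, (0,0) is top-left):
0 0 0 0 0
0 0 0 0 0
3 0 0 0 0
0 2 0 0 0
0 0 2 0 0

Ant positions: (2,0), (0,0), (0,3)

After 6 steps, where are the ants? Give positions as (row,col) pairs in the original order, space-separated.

Step 1: ant0:(2,0)->N->(1,0) | ant1:(0,0)->E->(0,1) | ant2:(0,3)->E->(0,4)
  grid max=2 at (2,0)
Step 2: ant0:(1,0)->S->(2,0) | ant1:(0,1)->E->(0,2) | ant2:(0,4)->S->(1,4)
  grid max=3 at (2,0)
Step 3: ant0:(2,0)->N->(1,0) | ant1:(0,2)->E->(0,3) | ant2:(1,4)->N->(0,4)
  grid max=2 at (2,0)
Step 4: ant0:(1,0)->S->(2,0) | ant1:(0,3)->E->(0,4) | ant2:(0,4)->W->(0,3)
  grid max=3 at (2,0)
Step 5: ant0:(2,0)->N->(1,0) | ant1:(0,4)->W->(0,3) | ant2:(0,3)->E->(0,4)
  grid max=3 at (0,3)
Step 6: ant0:(1,0)->S->(2,0) | ant1:(0,3)->E->(0,4) | ant2:(0,4)->W->(0,3)
  grid max=4 at (0,3)

(2,0) (0,4) (0,3)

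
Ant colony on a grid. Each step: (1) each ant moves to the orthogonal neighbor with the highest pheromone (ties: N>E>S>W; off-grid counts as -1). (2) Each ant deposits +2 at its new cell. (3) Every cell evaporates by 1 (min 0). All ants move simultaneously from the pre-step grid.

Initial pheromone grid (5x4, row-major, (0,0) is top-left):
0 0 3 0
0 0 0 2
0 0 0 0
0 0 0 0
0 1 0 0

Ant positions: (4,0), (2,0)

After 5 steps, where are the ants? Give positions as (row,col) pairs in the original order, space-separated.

Step 1: ant0:(4,0)->E->(4,1) | ant1:(2,0)->N->(1,0)
  grid max=2 at (0,2)
Step 2: ant0:(4,1)->N->(3,1) | ant1:(1,0)->N->(0,0)
  grid max=1 at (0,0)
Step 3: ant0:(3,1)->S->(4,1) | ant1:(0,0)->E->(0,1)
  grid max=2 at (4,1)
Step 4: ant0:(4,1)->N->(3,1) | ant1:(0,1)->E->(0,2)
  grid max=1 at (0,2)
Step 5: ant0:(3,1)->S->(4,1) | ant1:(0,2)->E->(0,3)
  grid max=2 at (4,1)

(4,1) (0,3)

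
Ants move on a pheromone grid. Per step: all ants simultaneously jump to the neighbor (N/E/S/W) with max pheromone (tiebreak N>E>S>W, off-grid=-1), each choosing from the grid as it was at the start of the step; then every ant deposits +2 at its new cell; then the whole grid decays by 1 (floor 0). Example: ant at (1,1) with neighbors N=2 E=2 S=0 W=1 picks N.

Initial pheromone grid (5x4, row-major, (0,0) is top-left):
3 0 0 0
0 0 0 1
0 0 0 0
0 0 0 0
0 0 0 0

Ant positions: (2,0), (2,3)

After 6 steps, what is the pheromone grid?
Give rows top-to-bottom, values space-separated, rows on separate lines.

After step 1: ants at (1,0),(1,3)
  2 0 0 0
  1 0 0 2
  0 0 0 0
  0 0 0 0
  0 0 0 0
After step 2: ants at (0,0),(0,3)
  3 0 0 1
  0 0 0 1
  0 0 0 0
  0 0 0 0
  0 0 0 0
After step 3: ants at (0,1),(1,3)
  2 1 0 0
  0 0 0 2
  0 0 0 0
  0 0 0 0
  0 0 0 0
After step 4: ants at (0,0),(0,3)
  3 0 0 1
  0 0 0 1
  0 0 0 0
  0 0 0 0
  0 0 0 0
After step 5: ants at (0,1),(1,3)
  2 1 0 0
  0 0 0 2
  0 0 0 0
  0 0 0 0
  0 0 0 0
After step 6: ants at (0,0),(0,3)
  3 0 0 1
  0 0 0 1
  0 0 0 0
  0 0 0 0
  0 0 0 0

3 0 0 1
0 0 0 1
0 0 0 0
0 0 0 0
0 0 0 0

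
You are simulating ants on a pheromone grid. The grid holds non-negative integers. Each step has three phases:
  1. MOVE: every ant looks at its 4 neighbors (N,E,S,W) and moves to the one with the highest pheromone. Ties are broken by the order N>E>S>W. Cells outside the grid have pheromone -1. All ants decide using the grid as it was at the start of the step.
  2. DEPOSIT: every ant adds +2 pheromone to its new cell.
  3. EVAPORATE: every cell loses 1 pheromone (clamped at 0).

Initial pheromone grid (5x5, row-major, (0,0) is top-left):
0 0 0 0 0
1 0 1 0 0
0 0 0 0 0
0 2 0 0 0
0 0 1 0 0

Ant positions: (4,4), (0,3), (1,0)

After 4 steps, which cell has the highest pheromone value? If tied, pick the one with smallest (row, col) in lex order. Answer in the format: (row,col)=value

Answer: (1,4)=3

Derivation:
Step 1: ant0:(4,4)->N->(3,4) | ant1:(0,3)->E->(0,4) | ant2:(1,0)->N->(0,0)
  grid max=1 at (0,0)
Step 2: ant0:(3,4)->N->(2,4) | ant1:(0,4)->S->(1,4) | ant2:(0,0)->E->(0,1)
  grid max=1 at (0,1)
Step 3: ant0:(2,4)->N->(1,4) | ant1:(1,4)->S->(2,4) | ant2:(0,1)->E->(0,2)
  grid max=2 at (1,4)
Step 4: ant0:(1,4)->S->(2,4) | ant1:(2,4)->N->(1,4) | ant2:(0,2)->E->(0,3)
  grid max=3 at (1,4)
Final grid:
  0 0 0 1 0
  0 0 0 0 3
  0 0 0 0 3
  0 0 0 0 0
  0 0 0 0 0
Max pheromone 3 at (1,4)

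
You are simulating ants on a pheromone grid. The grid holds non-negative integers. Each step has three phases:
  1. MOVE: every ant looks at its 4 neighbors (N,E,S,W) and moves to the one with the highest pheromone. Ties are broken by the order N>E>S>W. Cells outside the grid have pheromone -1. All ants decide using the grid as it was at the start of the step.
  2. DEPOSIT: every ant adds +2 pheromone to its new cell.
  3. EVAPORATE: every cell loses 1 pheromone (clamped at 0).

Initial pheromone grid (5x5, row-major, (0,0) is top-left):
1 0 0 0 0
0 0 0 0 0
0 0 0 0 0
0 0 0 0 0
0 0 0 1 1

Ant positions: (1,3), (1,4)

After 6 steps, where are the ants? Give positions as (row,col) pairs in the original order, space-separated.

Step 1: ant0:(1,3)->N->(0,3) | ant1:(1,4)->N->(0,4)
  grid max=1 at (0,3)
Step 2: ant0:(0,3)->E->(0,4) | ant1:(0,4)->W->(0,3)
  grid max=2 at (0,3)
Step 3: ant0:(0,4)->W->(0,3) | ant1:(0,3)->E->(0,4)
  grid max=3 at (0,3)
Step 4: ant0:(0,3)->E->(0,4) | ant1:(0,4)->W->(0,3)
  grid max=4 at (0,3)
Step 5: ant0:(0,4)->W->(0,3) | ant1:(0,3)->E->(0,4)
  grid max=5 at (0,3)
Step 6: ant0:(0,3)->E->(0,4) | ant1:(0,4)->W->(0,3)
  grid max=6 at (0,3)

(0,4) (0,3)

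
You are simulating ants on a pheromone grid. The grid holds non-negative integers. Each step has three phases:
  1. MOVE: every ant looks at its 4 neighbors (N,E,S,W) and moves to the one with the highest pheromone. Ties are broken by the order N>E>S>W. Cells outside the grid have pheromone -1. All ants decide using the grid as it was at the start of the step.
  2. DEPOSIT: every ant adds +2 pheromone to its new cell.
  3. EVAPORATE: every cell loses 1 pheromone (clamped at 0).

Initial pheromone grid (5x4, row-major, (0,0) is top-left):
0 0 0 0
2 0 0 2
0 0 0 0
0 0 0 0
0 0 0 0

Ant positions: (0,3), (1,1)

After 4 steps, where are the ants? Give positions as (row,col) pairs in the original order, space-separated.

Step 1: ant0:(0,3)->S->(1,3) | ant1:(1,1)->W->(1,0)
  grid max=3 at (1,0)
Step 2: ant0:(1,3)->N->(0,3) | ant1:(1,0)->N->(0,0)
  grid max=2 at (1,0)
Step 3: ant0:(0,3)->S->(1,3) | ant1:(0,0)->S->(1,0)
  grid max=3 at (1,0)
Step 4: ant0:(1,3)->N->(0,3) | ant1:(1,0)->N->(0,0)
  grid max=2 at (1,0)

(0,3) (0,0)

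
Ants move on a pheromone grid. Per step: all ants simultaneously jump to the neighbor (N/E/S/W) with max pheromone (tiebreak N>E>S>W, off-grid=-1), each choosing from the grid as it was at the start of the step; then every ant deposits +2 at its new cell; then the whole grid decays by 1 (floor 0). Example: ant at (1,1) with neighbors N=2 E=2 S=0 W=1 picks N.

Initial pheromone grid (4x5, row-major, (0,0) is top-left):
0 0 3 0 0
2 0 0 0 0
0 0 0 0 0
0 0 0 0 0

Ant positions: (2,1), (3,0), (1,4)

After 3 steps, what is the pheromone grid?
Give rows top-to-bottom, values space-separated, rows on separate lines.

After step 1: ants at (1,1),(2,0),(0,4)
  0 0 2 0 1
  1 1 0 0 0
  1 0 0 0 0
  0 0 0 0 0
After step 2: ants at (1,0),(1,0),(1,4)
  0 0 1 0 0
  4 0 0 0 1
  0 0 0 0 0
  0 0 0 0 0
After step 3: ants at (0,0),(0,0),(0,4)
  3 0 0 0 1
  3 0 0 0 0
  0 0 0 0 0
  0 0 0 0 0

3 0 0 0 1
3 0 0 0 0
0 0 0 0 0
0 0 0 0 0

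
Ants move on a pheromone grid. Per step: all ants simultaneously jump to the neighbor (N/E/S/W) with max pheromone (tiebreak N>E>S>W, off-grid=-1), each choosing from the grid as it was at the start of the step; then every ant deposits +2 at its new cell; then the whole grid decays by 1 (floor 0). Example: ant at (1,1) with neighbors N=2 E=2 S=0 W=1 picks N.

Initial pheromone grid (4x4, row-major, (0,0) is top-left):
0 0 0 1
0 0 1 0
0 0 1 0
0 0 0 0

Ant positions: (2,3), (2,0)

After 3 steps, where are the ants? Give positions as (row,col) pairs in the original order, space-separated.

Step 1: ant0:(2,3)->W->(2,2) | ant1:(2,0)->N->(1,0)
  grid max=2 at (2,2)
Step 2: ant0:(2,2)->N->(1,2) | ant1:(1,0)->N->(0,0)
  grid max=1 at (0,0)
Step 3: ant0:(1,2)->S->(2,2) | ant1:(0,0)->E->(0,1)
  grid max=2 at (2,2)

(2,2) (0,1)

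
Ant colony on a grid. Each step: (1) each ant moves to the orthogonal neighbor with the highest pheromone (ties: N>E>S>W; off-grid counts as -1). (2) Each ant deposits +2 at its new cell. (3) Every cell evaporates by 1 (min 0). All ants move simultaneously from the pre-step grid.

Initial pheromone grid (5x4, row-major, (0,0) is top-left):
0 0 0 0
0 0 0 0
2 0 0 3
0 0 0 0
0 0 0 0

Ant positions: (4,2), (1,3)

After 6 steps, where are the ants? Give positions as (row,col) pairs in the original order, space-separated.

Step 1: ant0:(4,2)->N->(3,2) | ant1:(1,3)->S->(2,3)
  grid max=4 at (2,3)
Step 2: ant0:(3,2)->N->(2,2) | ant1:(2,3)->N->(1,3)
  grid max=3 at (2,3)
Step 3: ant0:(2,2)->E->(2,3) | ant1:(1,3)->S->(2,3)
  grid max=6 at (2,3)
Step 4: ant0:(2,3)->N->(1,3) | ant1:(2,3)->N->(1,3)
  grid max=5 at (2,3)
Step 5: ant0:(1,3)->S->(2,3) | ant1:(1,3)->S->(2,3)
  grid max=8 at (2,3)
Step 6: ant0:(2,3)->N->(1,3) | ant1:(2,3)->N->(1,3)
  grid max=7 at (2,3)

(1,3) (1,3)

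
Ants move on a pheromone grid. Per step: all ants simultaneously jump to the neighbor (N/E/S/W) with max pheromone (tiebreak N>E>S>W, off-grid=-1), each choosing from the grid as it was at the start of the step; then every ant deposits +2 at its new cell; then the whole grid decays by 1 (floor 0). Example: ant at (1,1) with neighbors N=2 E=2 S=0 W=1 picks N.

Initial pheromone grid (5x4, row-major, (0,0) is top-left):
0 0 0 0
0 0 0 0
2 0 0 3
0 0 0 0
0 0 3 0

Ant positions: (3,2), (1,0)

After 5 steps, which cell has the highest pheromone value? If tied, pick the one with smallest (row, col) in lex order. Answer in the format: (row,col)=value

Step 1: ant0:(3,2)->S->(4,2) | ant1:(1,0)->S->(2,0)
  grid max=4 at (4,2)
Step 2: ant0:(4,2)->N->(3,2) | ant1:(2,0)->N->(1,0)
  grid max=3 at (4,2)
Step 3: ant0:(3,2)->S->(4,2) | ant1:(1,0)->S->(2,0)
  grid max=4 at (4,2)
Step 4: ant0:(4,2)->N->(3,2) | ant1:(2,0)->N->(1,0)
  grid max=3 at (4,2)
Step 5: ant0:(3,2)->S->(4,2) | ant1:(1,0)->S->(2,0)
  grid max=4 at (4,2)
Final grid:
  0 0 0 0
  0 0 0 0
  3 0 0 0
  0 0 0 0
  0 0 4 0
Max pheromone 4 at (4,2)

Answer: (4,2)=4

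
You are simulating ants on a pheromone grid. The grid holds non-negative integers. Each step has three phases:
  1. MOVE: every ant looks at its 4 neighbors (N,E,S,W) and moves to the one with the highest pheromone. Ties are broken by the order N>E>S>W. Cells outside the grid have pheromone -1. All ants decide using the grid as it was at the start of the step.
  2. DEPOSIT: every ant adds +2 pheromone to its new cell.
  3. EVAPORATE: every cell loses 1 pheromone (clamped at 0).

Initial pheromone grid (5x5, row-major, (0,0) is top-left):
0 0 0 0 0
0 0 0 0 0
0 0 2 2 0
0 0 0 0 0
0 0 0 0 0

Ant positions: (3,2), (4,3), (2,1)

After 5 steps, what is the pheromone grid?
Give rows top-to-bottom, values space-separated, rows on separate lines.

After step 1: ants at (2,2),(3,3),(2,2)
  0 0 0 0 0
  0 0 0 0 0
  0 0 5 1 0
  0 0 0 1 0
  0 0 0 0 0
After step 2: ants at (2,3),(2,3),(2,3)
  0 0 0 0 0
  0 0 0 0 0
  0 0 4 6 0
  0 0 0 0 0
  0 0 0 0 0
After step 3: ants at (2,2),(2,2),(2,2)
  0 0 0 0 0
  0 0 0 0 0
  0 0 9 5 0
  0 0 0 0 0
  0 0 0 0 0
After step 4: ants at (2,3),(2,3),(2,3)
  0 0 0 0 0
  0 0 0 0 0
  0 0 8 10 0
  0 0 0 0 0
  0 0 0 0 0
After step 5: ants at (2,2),(2,2),(2,2)
  0 0 0 0 0
  0 0 0 0 0
  0 0 13 9 0
  0 0 0 0 0
  0 0 0 0 0

0 0 0 0 0
0 0 0 0 0
0 0 13 9 0
0 0 0 0 0
0 0 0 0 0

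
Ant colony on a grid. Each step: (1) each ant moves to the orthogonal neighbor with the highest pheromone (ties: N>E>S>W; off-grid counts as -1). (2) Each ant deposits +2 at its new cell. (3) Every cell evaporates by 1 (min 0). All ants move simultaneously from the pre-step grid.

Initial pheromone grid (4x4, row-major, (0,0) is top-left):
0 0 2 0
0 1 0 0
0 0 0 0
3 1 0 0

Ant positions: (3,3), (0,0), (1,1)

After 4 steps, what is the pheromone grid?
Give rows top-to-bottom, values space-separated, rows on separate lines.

After step 1: ants at (2,3),(0,1),(0,1)
  0 3 1 0
  0 0 0 0
  0 0 0 1
  2 0 0 0
After step 2: ants at (1,3),(0,2),(0,2)
  0 2 4 0
  0 0 0 1
  0 0 0 0
  1 0 0 0
After step 3: ants at (0,3),(0,1),(0,1)
  0 5 3 1
  0 0 0 0
  0 0 0 0
  0 0 0 0
After step 4: ants at (0,2),(0,2),(0,2)
  0 4 8 0
  0 0 0 0
  0 0 0 0
  0 0 0 0

0 4 8 0
0 0 0 0
0 0 0 0
0 0 0 0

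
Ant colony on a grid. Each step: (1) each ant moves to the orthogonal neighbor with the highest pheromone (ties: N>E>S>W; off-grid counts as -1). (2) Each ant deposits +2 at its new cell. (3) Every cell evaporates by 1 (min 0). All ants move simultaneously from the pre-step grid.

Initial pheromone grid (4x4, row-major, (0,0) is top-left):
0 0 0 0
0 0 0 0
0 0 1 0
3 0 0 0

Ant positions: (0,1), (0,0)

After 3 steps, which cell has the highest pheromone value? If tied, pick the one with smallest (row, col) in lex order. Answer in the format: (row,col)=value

Step 1: ant0:(0,1)->E->(0,2) | ant1:(0,0)->E->(0,1)
  grid max=2 at (3,0)
Step 2: ant0:(0,2)->W->(0,1) | ant1:(0,1)->E->(0,2)
  grid max=2 at (0,1)
Step 3: ant0:(0,1)->E->(0,2) | ant1:(0,2)->W->(0,1)
  grid max=3 at (0,1)
Final grid:
  0 3 3 0
  0 0 0 0
  0 0 0 0
  0 0 0 0
Max pheromone 3 at (0,1)

Answer: (0,1)=3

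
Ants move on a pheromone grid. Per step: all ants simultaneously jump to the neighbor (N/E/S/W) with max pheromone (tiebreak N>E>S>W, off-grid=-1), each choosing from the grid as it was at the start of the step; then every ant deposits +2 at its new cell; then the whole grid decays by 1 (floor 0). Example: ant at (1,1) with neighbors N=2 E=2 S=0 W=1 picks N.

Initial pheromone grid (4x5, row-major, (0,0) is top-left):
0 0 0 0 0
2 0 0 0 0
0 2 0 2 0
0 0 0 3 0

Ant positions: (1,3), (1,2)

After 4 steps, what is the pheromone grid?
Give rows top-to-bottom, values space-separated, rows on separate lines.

After step 1: ants at (2,3),(0,2)
  0 0 1 0 0
  1 0 0 0 0
  0 1 0 3 0
  0 0 0 2 0
After step 2: ants at (3,3),(0,3)
  0 0 0 1 0
  0 0 0 0 0
  0 0 0 2 0
  0 0 0 3 0
After step 3: ants at (2,3),(0,4)
  0 0 0 0 1
  0 0 0 0 0
  0 0 0 3 0
  0 0 0 2 0
After step 4: ants at (3,3),(1,4)
  0 0 0 0 0
  0 0 0 0 1
  0 0 0 2 0
  0 0 0 3 0

0 0 0 0 0
0 0 0 0 1
0 0 0 2 0
0 0 0 3 0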